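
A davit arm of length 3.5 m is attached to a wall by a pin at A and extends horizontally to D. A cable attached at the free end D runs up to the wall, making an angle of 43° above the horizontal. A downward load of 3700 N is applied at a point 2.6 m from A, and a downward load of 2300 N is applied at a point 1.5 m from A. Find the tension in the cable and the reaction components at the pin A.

ΣM about A: T·sin43°·3.5 − 3700·2.6 − 2300·1.5 = 0 → T = 13070/(3.5·0.681998) = 5475.51 ≈ 5476 N.
ΣF_x = 0: A_x − T·cos43° = 0 → A_x = 5475.51 × 0.731354 = 4005 N.
ΣF_y = 0: A_y + T·sin43° − 3700 − 2300 = 0 → A_y = 6000 − 5475.51 × 0.681998 = 2266 N.

T = 5476 N, A_x = 4005 N, A_y = 2266 N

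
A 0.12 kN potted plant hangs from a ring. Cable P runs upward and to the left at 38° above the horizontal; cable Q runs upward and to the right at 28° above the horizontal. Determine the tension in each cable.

ΣF_x = 0: −T_P·cos38° + T_Q·cos28° = 0 → T_Q = 0.892477·T_P.
ΣF_y = 0: T_P·sin38° + T_Q·sin28° = 0.12.
Substitute: T_P·(0.615661 + 0.892477·0.469472) = 0.12 → T_P = 0.115981 ≈ 0.1160 kN.
Then T_Q = 0.892477 × 0.115981 = 0.1035 kN.

T_P = 0.1160 kN, T_Q = 0.1035 kN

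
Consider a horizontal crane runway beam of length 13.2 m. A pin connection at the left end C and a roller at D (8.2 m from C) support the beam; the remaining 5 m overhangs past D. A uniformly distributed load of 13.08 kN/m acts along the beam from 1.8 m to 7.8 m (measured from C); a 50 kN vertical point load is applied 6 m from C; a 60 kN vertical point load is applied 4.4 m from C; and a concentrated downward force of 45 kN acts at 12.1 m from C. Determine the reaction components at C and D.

C_x = 0, C_y = 52.36 kN, D_y = 181.1 kN

Resultant of the distributed load: 13.08 × 6 = 78.48 kN at 4.8 m from C.
ΣM about C: D_y·8.2 − (13.08·6)·4.8 − 50·6 − 60·4.4 − 45·12.1 = 0 → D_y = 1485.204/8.2 = 181.122 ≈ 181.1 kN.
ΣF_y = 0: C_y + 181.122 − 13.08·6 − 50 − 60 − 45 = 0 → C_y = 52.36 kN.
ΣF_x = 0: no horizontal applied forces, so C_x = 0.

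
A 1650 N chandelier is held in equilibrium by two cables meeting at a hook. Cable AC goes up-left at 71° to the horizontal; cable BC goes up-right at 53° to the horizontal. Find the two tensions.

ΣF_x = 0: −T_AC·cos71° + T_BC·cos53° = 0 → T_BC = 0.540977·T_AC.
ΣF_y = 0: T_AC·sin71° + T_BC·sin53° = 1650.
Substitute: T_AC·(0.945519 + 0.540977·0.798636) = 1650 → T_AC = 1197.77 ≈ 1198 N.
Then T_BC = 0.540977 × 1197.77 = 648.0 N.

T_AC = 1198 N, T_BC = 648.0 N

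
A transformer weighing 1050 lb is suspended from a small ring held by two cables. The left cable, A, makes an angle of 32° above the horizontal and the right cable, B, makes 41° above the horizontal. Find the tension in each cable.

ΣF_x = 0: −T_A·cos32° + T_B·cos41° = 0 → T_B = 1.12367·T_A.
ΣF_y = 0: T_A·sin32° + T_B·sin41° = 1050.
Substitute: T_A·(0.529919 + 1.12367·0.656059) = 1050 → T_A = 828.655 ≈ 828.7 lb.
Then T_B = 1.12367 × 828.655 = 931.1 lb.

T_A = 828.7 lb, T_B = 931.1 lb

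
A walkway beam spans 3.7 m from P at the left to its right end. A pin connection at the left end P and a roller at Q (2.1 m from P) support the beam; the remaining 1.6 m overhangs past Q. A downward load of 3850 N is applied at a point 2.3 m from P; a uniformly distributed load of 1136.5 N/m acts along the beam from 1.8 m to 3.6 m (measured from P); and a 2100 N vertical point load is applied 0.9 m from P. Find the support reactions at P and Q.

Resultant of the distributed load: 1136.5 × 1.8 = 2045.7 N at 2.7 m from P.
Taking moments about P: Q_y·2.1 − 3850·2.3 − (1136.5·1.8)·2.7 − 2100·0.9 = 0 → Q_y = 16268.39/2.1 = 7746.85 ≈ 7747 N.
ΣF_y = 0: P_y + 7746.85 − 3850 − 1136.5·1.8 − 2100 = 0 → P_y = 248.8 N.
ΣF_x = 0: no horizontal applied forces, so P_x = 0.

P_x = 0, P_y = 248.8 N, Q_y = 7747 N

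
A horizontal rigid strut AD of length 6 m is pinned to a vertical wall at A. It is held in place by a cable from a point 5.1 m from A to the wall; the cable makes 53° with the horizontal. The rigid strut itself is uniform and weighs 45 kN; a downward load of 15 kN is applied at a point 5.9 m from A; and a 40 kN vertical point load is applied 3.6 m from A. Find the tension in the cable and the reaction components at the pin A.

T = 90.23 kN, A_x = 54.30 kN, A_y = 27.94 kN

ΣM about A: T·sin53°·5.1 − 45·3 − 15·5.9 − 40·3.6 = 0 → T = 367.5/(5.1·0.798636) = 90.2274 ≈ 90.23 kN.
ΣF_x = 0: A_x − T·cos53° = 0 → A_x = 90.2274 × 0.601815 = 54.30 kN.
ΣF_y = 0: A_y + T·sin53° − 45 − 15 − 40 = 0 → A_y = 100 − 90.2274 × 0.798636 = 27.94 kN.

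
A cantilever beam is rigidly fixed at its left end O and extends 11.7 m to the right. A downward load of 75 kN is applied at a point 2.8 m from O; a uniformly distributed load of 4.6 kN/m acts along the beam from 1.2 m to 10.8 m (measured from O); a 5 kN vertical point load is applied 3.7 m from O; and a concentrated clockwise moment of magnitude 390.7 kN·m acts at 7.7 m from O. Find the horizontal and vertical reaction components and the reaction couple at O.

Resultant of the distributed load: 4.6 × 9.6 = 44.16 kN at 6 m from O.
ΣF_x = 0: O_x = 0.
ΣF_y = 0: O_y − 75 − 4.6·9.6 − 5 = 0 → O_y = 124.2 kN.
ΣM about O: M_O − 75·2.8 − (4.6·9.6)·6 − 5·3.7 − 390.7 = 0 → M_O = 884.2 kN·m.

O_x = 0, O_y = 124.2 kN, M_O = 884.2 kN·m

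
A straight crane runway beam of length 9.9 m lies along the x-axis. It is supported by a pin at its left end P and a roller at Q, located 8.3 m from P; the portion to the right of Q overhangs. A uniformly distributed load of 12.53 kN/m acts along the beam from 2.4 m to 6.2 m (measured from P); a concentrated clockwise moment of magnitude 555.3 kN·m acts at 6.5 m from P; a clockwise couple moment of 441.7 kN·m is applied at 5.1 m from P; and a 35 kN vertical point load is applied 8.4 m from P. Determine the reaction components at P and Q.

Resultant of the distributed load: 12.53 × 3.8 = 47.614 kN at 4.3 m from P.
ΣM about P: Q_y·8.3 − (12.53·3.8)·4.3 − 555.3 − 441.7 − 35·8.4 = 0 → Q_y = 1495.7402/8.3 = 180.21 ≈ 180.2 kN.
ΣF_y = 0: P_y + 180.21 − 12.53·3.8 − 35 = 0 → P_y = -97.60 kN.
ΣF_x = 0: no horizontal applied forces, so P_x = 0.

P_x = 0, P_y = -97.60 kN, Q_y = 180.2 kN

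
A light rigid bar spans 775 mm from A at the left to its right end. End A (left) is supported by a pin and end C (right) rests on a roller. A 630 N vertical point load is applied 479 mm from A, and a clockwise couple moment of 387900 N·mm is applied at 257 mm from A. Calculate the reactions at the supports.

A_x = 0, A_y = -259.9 N, C_y = 889.9 N

Moments about A: C_y·775 − 630·479 − 387900 = 0 → C_y = 689670/775 = 889.897 ≈ 889.9 N.
ΣF_y = 0: A_y + 889.897 − 630 = 0 → A_y = -259.9 N.
ΣF_x = 0: no horizontal applied forces, so A_x = 0.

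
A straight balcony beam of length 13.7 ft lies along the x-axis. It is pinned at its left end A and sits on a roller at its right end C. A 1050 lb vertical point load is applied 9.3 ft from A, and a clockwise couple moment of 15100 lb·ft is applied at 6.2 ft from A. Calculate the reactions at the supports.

ΣM about A: C_y·13.7 − 1050·9.3 − 15100 = 0 → C_y = 24865/13.7 = 1814.96 ≈ 1815 lb.
ΣF_y = 0: A_y + 1814.96 − 1050 = 0 → A_y = -765.0 lb.
ΣF_x = 0: no horizontal applied forces, so A_x = 0.

A_x = 0, A_y = -765.0 lb, C_y = 1815 lb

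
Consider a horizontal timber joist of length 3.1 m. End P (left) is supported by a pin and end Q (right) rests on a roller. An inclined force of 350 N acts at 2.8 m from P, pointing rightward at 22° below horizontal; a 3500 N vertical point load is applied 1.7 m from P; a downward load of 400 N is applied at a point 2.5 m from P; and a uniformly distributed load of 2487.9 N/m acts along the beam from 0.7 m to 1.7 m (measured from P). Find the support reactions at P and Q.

P_x = -324.5 N, P_y = 3196 N, Q_y = 3323 N

Resultant of the distributed load: 2487.9 × 1 = 2487.9 N at 1.2 m from P.
Moments about P: Q_y·3.1 − 350·sin22°·2.8 − 3500·1.7 − 400·2.5 − (2487.9·1)·1.2 = 0 → Q_y = 10302.6/3.1 = 3323.42 ≈ 3323 N.
ΣF_y = 0: P_y + 3323.42 − 350·sin22° − 3500 − 400 − 2487.9·1 = 0 → P_y = 3196 N.
ΣF_x = 0: P_x + 350·cos22° = 0 → P_x = -324.5 N.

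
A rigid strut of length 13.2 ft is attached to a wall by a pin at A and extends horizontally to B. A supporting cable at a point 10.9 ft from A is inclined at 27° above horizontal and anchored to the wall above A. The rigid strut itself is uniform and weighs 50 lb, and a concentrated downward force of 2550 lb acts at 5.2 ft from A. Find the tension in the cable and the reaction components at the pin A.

ΣM about A: T·sin27°·10.9 − 50·6.6 − 2550·5.2 = 0 → T = 13590/(10.9·0.45399) = 2746.29 ≈ 2746 lb.
ΣF_x = 0: A_x − T·cos27° = 0 → A_x = 2746.29 × 0.891007 = 2447 lb.
ΣF_y = 0: A_y + T·sin27° − 50 − 2550 = 0 → A_y = 2600 − 2746.29 × 0.45399 = 1353 lb.

T = 2746 lb, A_x = 2447 lb, A_y = 1353 lb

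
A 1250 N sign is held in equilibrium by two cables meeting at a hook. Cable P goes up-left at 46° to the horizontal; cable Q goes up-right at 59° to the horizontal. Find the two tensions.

T_P = 666.5 N, T_Q = 899.0 N

ΣF_x = 0: −T_P·cos46° + T_Q·cos59° = 0 → T_Q = 1.34875·T_P.
ΣF_y = 0: T_P·sin46° + T_Q·sin59° = 1250.
Substitute: T_P·(0.71934 + 1.34875·0.857167) = 1250 → T_P = 666.509 ≈ 666.5 N.
Then T_Q = 1.34875 × 666.509 = 899.0 N.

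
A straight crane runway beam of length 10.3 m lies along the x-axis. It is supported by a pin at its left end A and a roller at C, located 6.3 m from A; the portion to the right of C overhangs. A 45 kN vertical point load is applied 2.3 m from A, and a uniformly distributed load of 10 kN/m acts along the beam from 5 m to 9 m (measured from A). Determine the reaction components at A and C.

A_x = 0, A_y = 24.13 kN, C_y = 60.87 kN

Resultant of the distributed load: 10 × 4 = 40 kN at 7 m from A.
ΣM about A: C_y·6.3 − 45·2.3 − (10·4)·7 = 0 → C_y = 383.5/6.3 = 60.873 ≈ 60.87 kN.
ΣF_y = 0: A_y + 60.873 − 45 − 10·4 = 0 → A_y = 24.13 kN.
ΣF_x = 0: no horizontal applied forces, so A_x = 0.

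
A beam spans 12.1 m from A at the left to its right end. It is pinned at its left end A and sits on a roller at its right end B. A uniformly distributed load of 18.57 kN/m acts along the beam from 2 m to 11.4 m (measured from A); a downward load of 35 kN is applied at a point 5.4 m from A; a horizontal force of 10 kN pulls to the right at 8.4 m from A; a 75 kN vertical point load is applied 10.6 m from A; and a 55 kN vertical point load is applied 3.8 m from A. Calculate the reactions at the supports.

A_x = -10.00 kN, A_y = 144.3 kN, B_y = 195.3 kN

Resultant of the distributed load: 18.57 × 9.4 = 174.558 kN at 6.7 m from A.
ΣM about A: B_y·12.1 − (18.57·9.4)·6.7 − 35·5.4 − 75·10.6 − 55·3.8 = 0 → B_y = 2362.5386/12.1 = 195.251 ≈ 195.3 kN.
ΣF_y = 0: A_y + 195.251 − 18.57·9.4 − 35 − 75 − 55 = 0 → A_y = 144.3 kN.
ΣF_x = 0: A_x + 10 = 0 → A_x = -10.00 kN.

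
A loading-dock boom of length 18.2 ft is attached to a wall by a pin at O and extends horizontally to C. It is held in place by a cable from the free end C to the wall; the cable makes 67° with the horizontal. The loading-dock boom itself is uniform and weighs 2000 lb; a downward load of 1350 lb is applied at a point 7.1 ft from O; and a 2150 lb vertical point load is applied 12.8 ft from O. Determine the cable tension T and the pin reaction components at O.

T = 3301 lb, O_x = 1290 lb, O_y = 2461 lb

ΣM about O: T·sin67°·18.2 − 2000·9.1 − 1350·7.1 − 2150·12.8 = 0 → T = 55305/(18.2·0.920505) = 3301.16 ≈ 3301 lb.
ΣF_x = 0: O_x − T·cos67° = 0 → O_x = 3301.16 × 0.390731 = 1290 lb.
ΣF_y = 0: O_y + T·sin67° − 2000 − 1350 − 2150 = 0 → O_y = 5500 − 3301.16 × 0.920505 = 2461 lb.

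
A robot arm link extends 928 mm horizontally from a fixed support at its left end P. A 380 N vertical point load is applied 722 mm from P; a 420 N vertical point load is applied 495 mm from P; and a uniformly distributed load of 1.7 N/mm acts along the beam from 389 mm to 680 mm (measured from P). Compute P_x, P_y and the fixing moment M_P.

P_x = 0, P_y = 1295 N, M_P = 746700 N·mm

Resultant of the distributed load: 1.7 × 291 = 494.7 N at 534.5 mm from P.
ΣF_x = 0: P_x = 0.
ΣF_y = 0: P_y − 380 − 420 − 1.7·291 = 0 → P_y = 1295 N.
ΣM about P: M_P − 380·722 − 420·495 − (1.7·291)·534.5 = 0 → M_P = 746700 N·mm.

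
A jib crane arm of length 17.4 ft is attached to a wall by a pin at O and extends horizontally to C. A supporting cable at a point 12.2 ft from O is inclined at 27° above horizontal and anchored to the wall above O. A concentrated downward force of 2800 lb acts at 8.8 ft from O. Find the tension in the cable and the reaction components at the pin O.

T = 4449 lb, O_x = 3964 lb, O_y = 780.3 lb

ΣM about O: T·sin27°·12.2 − 2800·8.8 = 0 → T = 24640/(12.2·0.45399) = 4448.72 ≈ 4449 lb.
ΣF_x = 0: O_x − T·cos27° = 0 → O_x = 4448.72 × 0.891007 = 3964 lb.
ΣF_y = 0: O_y + T·sin27° − 2800 = 0 → O_y = 2800 − 4448.72 × 0.45399 = 780.3 lb.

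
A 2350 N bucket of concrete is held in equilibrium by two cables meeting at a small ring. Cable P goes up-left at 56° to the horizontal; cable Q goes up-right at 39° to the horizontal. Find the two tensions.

ΣF_x = 0: −T_P·cos56° + T_Q·cos39° = 0 → T_Q = 0.719547·T_P.
ΣF_y = 0: T_P·sin56° + T_Q·sin39° = 2350.
Substitute: T_P·(0.829038 + 0.719547·0.62932) = 2350 → T_P = 1833.27 ≈ 1833 N.
Then T_Q = 0.719547 × 1833.27 = 1319 N.

T_P = 1833 N, T_Q = 1319 N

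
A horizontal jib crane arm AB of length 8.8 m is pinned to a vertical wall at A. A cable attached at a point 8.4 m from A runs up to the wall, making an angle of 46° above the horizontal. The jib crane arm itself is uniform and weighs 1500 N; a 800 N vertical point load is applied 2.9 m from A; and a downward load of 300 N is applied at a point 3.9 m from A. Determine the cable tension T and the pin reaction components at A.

ΣM about A: T·sin46°·8.4 − 1500·4.4 − 800·2.9 − 300·3.9 = 0 → T = 10090/(8.4·0.71934) = 1669.85 ≈ 1670 N.
ΣF_x = 0: A_x − T·cos46° = 0 → A_x = 1669.85 × 0.694658 = 1160 N.
ΣF_y = 0: A_y + T·sin46° − 1500 − 800 − 300 = 0 → A_y = 2600 − 1669.85 × 0.71934 = 1399 N.

T = 1670 N, A_x = 1160 N, A_y = 1399 N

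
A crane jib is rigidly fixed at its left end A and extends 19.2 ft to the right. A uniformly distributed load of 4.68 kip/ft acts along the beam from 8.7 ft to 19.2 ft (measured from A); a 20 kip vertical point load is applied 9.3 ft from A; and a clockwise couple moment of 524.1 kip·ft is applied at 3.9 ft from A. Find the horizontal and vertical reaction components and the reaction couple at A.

Resultant of the distributed load: 4.68 × 10.5 = 49.14 kip at 13.95 ft from A.
ΣF_x = 0: A_x = 0.
ΣF_y = 0: A_y − 4.68·10.5 − 20 = 0 → A_y = 69.14 kip.
ΣM about A: M_A − (4.68·10.5)·13.95 − 20·9.3 − 524.1 = 0 → M_A = 1396 kip·ft.

A_x = 0, A_y = 69.14 kip, M_A = 1396 kip·ft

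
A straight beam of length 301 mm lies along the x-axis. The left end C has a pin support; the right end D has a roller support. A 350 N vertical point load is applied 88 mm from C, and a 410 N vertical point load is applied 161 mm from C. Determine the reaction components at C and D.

ΣM about C: D_y·301 − 350·88 − 410·161 = 0 → D_y = 96810/301 = 321.628 ≈ 321.6 N.
ΣF_y = 0: C_y + 321.628 − 350 − 410 = 0 → C_y = 438.4 N.
ΣF_x = 0: no horizontal applied forces, so C_x = 0.

C_x = 0, C_y = 438.4 N, D_y = 321.6 N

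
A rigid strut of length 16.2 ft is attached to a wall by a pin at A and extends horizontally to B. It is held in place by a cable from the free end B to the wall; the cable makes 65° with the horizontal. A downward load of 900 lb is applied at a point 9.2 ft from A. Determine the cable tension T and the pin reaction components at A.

ΣM about A: T·sin65°·16.2 − 900·9.2 = 0 → T = 8280/(16.2·0.906308) = 563.949 ≈ 563.9 lb.
ΣF_x = 0: A_x − T·cos65° = 0 → A_x = 563.949 × 0.422618 = 238.3 lb.
ΣF_y = 0: A_y + T·sin65° − 900 = 0 → A_y = 900 − 563.949 × 0.906308 = 388.9 lb.

T = 563.9 lb, A_x = 238.3 lb, A_y = 388.9 lb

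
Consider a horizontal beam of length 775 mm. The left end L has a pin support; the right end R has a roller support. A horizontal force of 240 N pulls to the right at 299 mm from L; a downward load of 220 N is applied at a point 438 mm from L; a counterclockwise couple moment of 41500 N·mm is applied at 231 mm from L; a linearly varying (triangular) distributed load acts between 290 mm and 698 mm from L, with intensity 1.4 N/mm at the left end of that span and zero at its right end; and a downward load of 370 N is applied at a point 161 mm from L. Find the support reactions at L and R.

L_x = -240.0 N, L_y = 571.0 N, R_y = 304.6 N

Resultant of the triangular load: ½ × 1.4 × 408 = 285.6 N, acting at 426 mm from L (one-third of the span from the peak).
Moments about L: R_y·775 − 220·438 + 41500 − (½·1.4·408)·426 − 370·161 = 0 → R_y = 236095.6/775 = 304.639 ≈ 304.6 N.
ΣF_y = 0: L_y + 304.639 − 220 − ½·1.4·408 − 370 = 0 → L_y = 571.0 N.
ΣF_x = 0: L_x + 240 = 0 → L_x = -240.0 N.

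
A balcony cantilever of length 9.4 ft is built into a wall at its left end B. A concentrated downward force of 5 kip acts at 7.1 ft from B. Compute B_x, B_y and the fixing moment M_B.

B_x = 0, B_y = 5.000 kip, M_B = 35.50 kip·ft

ΣF_x = 0: B_x = 0.
ΣF_y = 0: B_y − 5 = 0 → B_y = 5.000 kip.
ΣM about B: M_B − 5·7.1 = 0 → M_B = 35.50 kip·ft.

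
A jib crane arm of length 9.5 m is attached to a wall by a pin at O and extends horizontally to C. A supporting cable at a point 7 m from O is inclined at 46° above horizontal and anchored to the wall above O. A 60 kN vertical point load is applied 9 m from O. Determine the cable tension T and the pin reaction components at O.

ΣM about O: T·sin46°·7 − 60·9 = 0 → T = 540/(7·0.71934) = 107.241 ≈ 107.2 kN.
ΣF_x = 0: O_x − T·cos46° = 0 → O_x = 107.241 × 0.694658 = 74.50 kN.
ΣF_y = 0: O_y + T·sin46° − 60 = 0 → O_y = 60 − 107.241 × 0.71934 = -17.14 kN.

T = 107.2 kN, O_x = 74.50 kN, O_y = -17.14 kN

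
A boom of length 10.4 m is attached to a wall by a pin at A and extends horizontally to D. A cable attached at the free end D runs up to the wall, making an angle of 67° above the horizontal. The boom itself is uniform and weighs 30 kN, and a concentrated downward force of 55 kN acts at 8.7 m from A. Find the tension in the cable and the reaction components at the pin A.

T = 66.28 kN, A_x = 25.90 kN, A_y = 23.99 kN

ΣM about A: T·sin67°·10.4 − 30·5.2 − 55·8.7 = 0 → T = 634.5/(10.4·0.920505) = 66.2784 ≈ 66.28 kN.
ΣF_x = 0: A_x − T·cos67° = 0 → A_x = 66.2784 × 0.390731 = 25.90 kN.
ΣF_y = 0: A_y + T·sin67° − 30 − 55 = 0 → A_y = 85 − 66.2784 × 0.920505 = 23.99 kN.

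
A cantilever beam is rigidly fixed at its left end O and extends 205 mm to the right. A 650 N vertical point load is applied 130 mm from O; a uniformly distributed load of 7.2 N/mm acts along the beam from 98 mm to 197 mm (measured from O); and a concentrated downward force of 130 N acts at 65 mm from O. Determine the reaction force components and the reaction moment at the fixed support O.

O_x = 0, O_y = 1493 N, M_O = 198100 N·mm

Resultant of the distributed load: 7.2 × 99 = 712.8 N at 147.5 mm from O.
ΣF_x = 0: O_x = 0.
ΣF_y = 0: O_y − 650 − 7.2·99 − 130 = 0 → O_y = 1493 N.
ΣM about O: M_O − 650·130 − (7.2·99)·147.5 − 130·65 = 0 → M_O = 198100 N·mm.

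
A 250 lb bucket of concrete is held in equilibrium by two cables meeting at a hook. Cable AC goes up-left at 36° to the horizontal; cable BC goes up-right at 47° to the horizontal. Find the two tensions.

ΣF_x = 0: −T_AC·cos36° + T_BC·cos47° = 0 → T_BC = 1.18624·T_AC.
ΣF_y = 0: T_AC·sin36° + T_BC·sin47° = 250.
Substitute: T_AC·(0.587785 + 1.18624·0.731354) = 250 → T_AC = 171.78 ≈ 171.8 lb.
Then T_BC = 1.18624 × 171.78 = 203.8 lb.

T_AC = 171.8 lb, T_BC = 203.8 lb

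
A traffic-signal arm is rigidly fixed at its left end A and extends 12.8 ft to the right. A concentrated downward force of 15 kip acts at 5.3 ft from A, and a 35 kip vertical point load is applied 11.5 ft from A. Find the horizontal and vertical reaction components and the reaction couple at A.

A_x = 0, A_y = 50.00 kip, M_A = 482.0 kip·ft

ΣF_x = 0: A_x = 0.
ΣF_y = 0: A_y − 15 − 35 = 0 → A_y = 50.00 kip.
ΣM about A: M_A − 15·5.3 − 35·11.5 = 0 → M_A = 482.0 kip·ft.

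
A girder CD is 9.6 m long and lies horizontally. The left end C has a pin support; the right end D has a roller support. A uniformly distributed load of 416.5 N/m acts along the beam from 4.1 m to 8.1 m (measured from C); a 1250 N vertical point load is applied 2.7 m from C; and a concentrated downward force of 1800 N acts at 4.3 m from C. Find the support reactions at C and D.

C_x = 0, C_y = 2500 N, D_y = 2216 N

Resultant of the distributed load: 416.5 × 4 = 1666 N at 6.1 m from C.
ΣM about C: D_y·9.6 − (416.5·4)·6.1 − 1250·2.7 − 1800·4.3 = 0 → D_y = 21277.6/9.6 = 2216.42 ≈ 2216 N.
ΣF_y = 0: C_y + 2216.42 − 416.5·4 − 1250 − 1800 = 0 → C_y = 2500 N.
ΣF_x = 0: no horizontal applied forces, so C_x = 0.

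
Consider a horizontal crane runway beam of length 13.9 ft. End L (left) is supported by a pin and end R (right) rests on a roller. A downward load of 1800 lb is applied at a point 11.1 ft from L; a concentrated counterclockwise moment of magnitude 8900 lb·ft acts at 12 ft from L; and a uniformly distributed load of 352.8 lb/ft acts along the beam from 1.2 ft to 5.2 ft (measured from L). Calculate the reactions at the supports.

Resultant of the distributed load: 352.8 × 4 = 1411.2 lb at 3.2 ft from L.
Moments about L: R_y·13.9 − 1800·11.1 + 8900 − (352.8·4)·3.2 = 0 → R_y = 15595.84/13.9 = 1122 lb.
ΣF_y = 0: L_y + 1122 − 1800 − 352.8·4 = 0 → L_y = 2089 lb.
ΣF_x = 0: no horizontal applied forces, so L_x = 0.

L_x = 0, L_y = 2089 lb, R_y = 1122 lb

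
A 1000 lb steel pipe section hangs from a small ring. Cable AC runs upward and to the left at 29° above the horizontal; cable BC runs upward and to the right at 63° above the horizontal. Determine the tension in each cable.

T_AC = 454.3 lb, T_BC = 875.2 lb

ΣF_x = 0: −T_AC·cos29° + T_BC·cos63° = 0 → T_BC = 1.92652·T_AC.
ΣF_y = 0: T_AC·sin29° + T_BC·sin63° = 1000.
Substitute: T_AC·(0.48481 + 1.92652·0.891007) = 1000 → T_AC = 454.266 ≈ 454.3 lb.
Then T_BC = 1.92652 × 454.266 = 875.2 lb.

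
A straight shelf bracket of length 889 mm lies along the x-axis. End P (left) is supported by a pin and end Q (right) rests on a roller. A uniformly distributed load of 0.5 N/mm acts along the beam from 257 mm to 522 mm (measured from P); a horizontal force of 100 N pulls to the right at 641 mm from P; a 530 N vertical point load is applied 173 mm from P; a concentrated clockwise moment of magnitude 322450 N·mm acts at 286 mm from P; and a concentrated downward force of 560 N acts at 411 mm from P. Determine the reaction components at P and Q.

Resultant of the distributed load: 0.5 × 265 = 132.5 N at 389.5 mm from P.
Taking moments about P: Q_y·889 − (0.5·265)·389.5 − 530·173 − 322450 − 560·411 = 0 → Q_y = 695908.75/889 = 782.799 ≈ 782.8 N.
ΣF_y = 0: P_y + 782.799 − 0.5·265 − 530 − 560 = 0 → P_y = 439.7 N.
ΣF_x = 0: P_x + 100 = 0 → P_x = -100.0 N.

P_x = -100.0 N, P_y = 439.7 N, Q_y = 782.8 N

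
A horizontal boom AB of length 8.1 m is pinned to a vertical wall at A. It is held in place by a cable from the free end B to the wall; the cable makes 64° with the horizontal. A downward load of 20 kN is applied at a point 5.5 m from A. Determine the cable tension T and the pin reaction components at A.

T = 15.11 kN, A_x = 6.624 kN, A_y = 6.420 kN

ΣM about A: T·sin64°·8.1 − 20·5.5 = 0 → T = 110/(8.1·0.898794) = 15.1094 ≈ 15.11 kN.
ΣF_x = 0: A_x − T·cos64° = 0 → A_x = 15.1094 × 0.438371 = 6.624 kN.
ΣF_y = 0: A_y + T·sin64° − 20 = 0 → A_y = 20 − 15.1094 × 0.898794 = 6.420 kN.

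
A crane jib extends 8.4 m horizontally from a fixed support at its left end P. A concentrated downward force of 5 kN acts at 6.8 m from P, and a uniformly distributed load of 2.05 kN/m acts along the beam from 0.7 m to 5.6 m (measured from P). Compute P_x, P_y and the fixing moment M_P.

Resultant of the distributed load: 2.05 × 4.9 = 10.045 kN at 3.15 m from P.
ΣF_x = 0: P_x = 0.
ΣF_y = 0: P_y − 5 − 2.05·4.9 = 0 → P_y = 15.04 kN.
ΣM about P: M_P − 5·6.8 − (2.05·4.9)·3.15 = 0 → M_P = 65.64 kN·m.

P_x = 0, P_y = 15.04 kN, M_P = 65.64 kN·m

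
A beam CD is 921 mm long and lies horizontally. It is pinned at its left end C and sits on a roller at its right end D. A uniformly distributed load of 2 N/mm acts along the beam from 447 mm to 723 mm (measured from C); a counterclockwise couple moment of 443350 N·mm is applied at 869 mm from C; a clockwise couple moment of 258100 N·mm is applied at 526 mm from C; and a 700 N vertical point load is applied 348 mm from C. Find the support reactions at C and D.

Resultant of the distributed load: 2 × 276 = 552 N at 585 mm from C.
Moments about C: D_y·921 − (2·276)·585 + 443350 − 258100 − 700·348 = 0 → D_y = 381270/921 = 413.974 ≈ 414.0 N.
ΣF_y = 0: C_y + 413.974 − 2·276 − 700 = 0 → C_y = 838.0 N.
ΣF_x = 0: no horizontal applied forces, so C_x = 0.

C_x = 0, C_y = 838.0 N, D_y = 414.0 N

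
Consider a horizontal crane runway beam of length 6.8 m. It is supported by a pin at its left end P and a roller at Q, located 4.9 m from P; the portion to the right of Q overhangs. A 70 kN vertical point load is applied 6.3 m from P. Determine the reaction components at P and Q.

Moments about P: Q_y·4.9 − 70·6.3 = 0 → Q_y = 441/4.9 = 90.00 kN.
ΣF_y = 0: P_y + 90 − 70 = 0 → P_y = -20.00 kN.
ΣF_x = 0: no horizontal applied forces, so P_x = 0.

P_x = 0, P_y = -20.00 kN, Q_y = 90.00 kN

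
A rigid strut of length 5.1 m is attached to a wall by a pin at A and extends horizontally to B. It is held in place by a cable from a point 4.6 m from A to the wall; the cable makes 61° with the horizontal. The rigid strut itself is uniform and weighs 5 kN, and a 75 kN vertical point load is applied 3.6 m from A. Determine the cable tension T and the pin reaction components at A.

T = 70.28 kN, A_x = 34.07 kN, A_y = 18.53 kN

ΣM about A: T·sin61°·4.6 − 5·2.55 − 75·3.6 = 0 → T = 282.75/(4.6·0.87462) = 70.279 ≈ 70.28 kN.
ΣF_x = 0: A_x − T·cos61° = 0 → A_x = 70.279 × 0.48481 = 34.07 kN.
ΣF_y = 0: A_y + T·sin61° − 5 − 75 = 0 → A_y = 80 − 70.279 × 0.87462 = 18.53 kN.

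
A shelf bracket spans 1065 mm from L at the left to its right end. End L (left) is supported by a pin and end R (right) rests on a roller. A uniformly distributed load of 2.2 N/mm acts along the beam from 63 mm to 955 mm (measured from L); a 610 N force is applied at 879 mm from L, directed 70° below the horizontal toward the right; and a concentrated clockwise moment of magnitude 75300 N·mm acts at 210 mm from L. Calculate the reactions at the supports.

L_x = -208.6 N, L_y = 1054 N, R_y = 1482 N

Resultant of the distributed load: 2.2 × 892 = 1962.4 N at 509 mm from L.
Taking moments about L: R_y·1065 − (2.2·892)·509 − 610·sin70°·879 − 75300 = 0 → R_y = 1578020/1065 = 1481.71 ≈ 1482 N.
ΣF_y = 0: L_y + 1481.71 − 2.2·892 − 610·sin70° = 0 → L_y = 1054 N.
ΣF_x = 0: L_x + 610·cos70° = 0 → L_x = -208.6 N.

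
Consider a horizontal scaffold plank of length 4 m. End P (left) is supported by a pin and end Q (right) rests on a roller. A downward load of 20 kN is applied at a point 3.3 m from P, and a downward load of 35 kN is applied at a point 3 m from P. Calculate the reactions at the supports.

Moments about P: Q_y·4 − 20·3.3 − 35·3 = 0 → Q_y = 171/4 = 42.75 kN.
ΣF_y = 0: P_y + 42.75 − 20 − 35 = 0 → P_y = 12.25 kN.
ΣF_x = 0: no horizontal applied forces, so P_x = 0.

P_x = 0, P_y = 12.25 kN, Q_y = 42.75 kN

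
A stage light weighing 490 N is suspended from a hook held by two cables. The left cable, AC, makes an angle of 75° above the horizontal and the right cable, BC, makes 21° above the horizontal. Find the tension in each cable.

ΣF_x = 0: −T_AC·cos75° + T_BC·cos21° = 0 → T_BC = 0.277233·T_AC.
ΣF_y = 0: T_AC·sin75° + T_BC·sin21° = 490.
Substitute: T_AC·(0.965926 + 0.277233·0.358368) = 490 → T_AC = 459.974 ≈ 460.0 N.
Then T_BC = 0.277233 × 459.974 = 127.5 N.

T_AC = 460.0 N, T_BC = 127.5 N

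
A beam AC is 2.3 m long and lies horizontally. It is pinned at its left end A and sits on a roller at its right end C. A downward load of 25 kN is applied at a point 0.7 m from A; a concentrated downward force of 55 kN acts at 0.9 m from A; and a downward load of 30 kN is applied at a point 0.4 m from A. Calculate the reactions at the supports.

ΣM about A: C_y·2.3 − 25·0.7 − 55·0.9 − 30·0.4 = 0 → C_y = 79/2.3 = 34.3478 ≈ 34.35 kN.
ΣF_y = 0: A_y + 34.3478 − 25 − 55 − 30 = 0 → A_y = 75.65 kN.
ΣF_x = 0: no horizontal applied forces, so A_x = 0.

A_x = 0, A_y = 75.65 kN, C_y = 34.35 kN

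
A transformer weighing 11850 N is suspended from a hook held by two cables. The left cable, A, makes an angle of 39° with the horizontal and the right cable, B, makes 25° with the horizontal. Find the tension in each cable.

ΣF_x = 0: −T_A·cos39° + T_B·cos25° = 0 → T_B = 0.857486·T_A.
ΣF_y = 0: T_A·sin39° + T_B·sin25° = 11850.
Substitute: T_A·(0.62932 + 0.857486·0.422618) = 11850 → T_A = 11949.1 ≈ 11950 N.
Then T_B = 0.857486 × 11949.1 = 10250 N.

T_A = 11950 N, T_B = 10250 N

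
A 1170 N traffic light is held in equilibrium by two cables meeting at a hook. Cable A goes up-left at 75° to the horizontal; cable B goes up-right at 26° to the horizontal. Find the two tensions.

ΣF_x = 0: −T_A·cos75° + T_B·cos26° = 0 → T_B = 0.287963·T_A.
ΣF_y = 0: T_A·sin75° + T_B·sin26° = 1170.
Substitute: T_A·(0.965926 + 0.287963·0.438371) = 1170 → T_A = 1071.27 ≈ 1071 N.
Then T_B = 0.287963 × 1071.27 = 308.5 N.

T_A = 1071 N, T_B = 308.5 N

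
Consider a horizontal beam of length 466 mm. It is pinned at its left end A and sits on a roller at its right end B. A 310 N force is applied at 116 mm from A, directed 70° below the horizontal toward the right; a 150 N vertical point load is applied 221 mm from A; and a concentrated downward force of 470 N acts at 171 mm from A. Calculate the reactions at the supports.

A_x = -106.0 N, A_y = 595.2 N, B_y = 316.1 N

Taking moments about A: B_y·466 − 310·sin70°·116 − 150·221 − 470·171 = 0 → B_y = 147311/466 = 316.118 ≈ 316.1 N.
ΣF_y = 0: A_y + 316.118 − 310·sin70° − 150 − 470 = 0 → A_y = 595.2 N.
ΣF_x = 0: A_x + 310·cos70° = 0 → A_x = -106.0 N.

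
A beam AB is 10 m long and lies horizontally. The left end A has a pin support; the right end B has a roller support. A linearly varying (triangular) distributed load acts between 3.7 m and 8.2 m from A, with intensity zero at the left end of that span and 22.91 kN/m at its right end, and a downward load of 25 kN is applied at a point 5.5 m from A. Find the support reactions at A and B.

Resultant of the triangular load: ½ × 22.91 × 4.5 = 51.5475 kN, acting at 6.7 m from A (one-third of the span from the peak).
Taking moments about A: B_y·10 − (½·22.91·4.5)·6.7 − 25·5.5 = 0 → B_y = 482.86825/10 = 48.2868 ≈ 48.29 kN.
ΣF_y = 0: A_y + 48.2868 − ½·22.91·4.5 − 25 = 0 → A_y = 28.26 kN.
ΣF_x = 0: no horizontal applied forces, so A_x = 0.

A_x = 0, A_y = 28.26 kN, B_y = 48.29 kN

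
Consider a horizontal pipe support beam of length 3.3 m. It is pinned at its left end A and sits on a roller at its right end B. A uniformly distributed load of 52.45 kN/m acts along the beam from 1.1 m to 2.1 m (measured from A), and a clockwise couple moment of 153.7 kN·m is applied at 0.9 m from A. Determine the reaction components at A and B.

Resultant of the distributed load: 52.45 × 1 = 52.45 kN at 1.6 m from A.
Moments about A: B_y·3.3 − (52.45·1)·1.6 − 153.7 = 0 → B_y = 237.62/3.3 = 72.0061 ≈ 72.01 kN.
ΣF_y = 0: A_y + 72.0061 − 52.45·1 = 0 → A_y = -19.56 kN.
ΣF_x = 0: no horizontal applied forces, so A_x = 0.

A_x = 0, A_y = -19.56 kN, B_y = 72.01 kN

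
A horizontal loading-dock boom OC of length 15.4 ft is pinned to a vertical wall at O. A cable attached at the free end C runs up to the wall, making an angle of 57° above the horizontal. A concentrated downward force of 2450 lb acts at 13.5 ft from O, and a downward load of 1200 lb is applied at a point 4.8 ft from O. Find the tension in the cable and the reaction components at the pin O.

ΣM about O: T·sin57°·15.4 − 2450·13.5 − 1200·4.8 = 0 → T = 38835/(15.4·0.838671) = 3006.84 ≈ 3007 lb.
ΣF_x = 0: O_x − T·cos57° = 0 → O_x = 3006.84 × 0.544639 = 1638 lb.
ΣF_y = 0: O_y + T·sin57° − 2450 − 1200 = 0 → O_y = 3650 − 3006.84 × 0.838671 = 1128 lb.

T = 3007 lb, O_x = 1638 lb, O_y = 1128 lb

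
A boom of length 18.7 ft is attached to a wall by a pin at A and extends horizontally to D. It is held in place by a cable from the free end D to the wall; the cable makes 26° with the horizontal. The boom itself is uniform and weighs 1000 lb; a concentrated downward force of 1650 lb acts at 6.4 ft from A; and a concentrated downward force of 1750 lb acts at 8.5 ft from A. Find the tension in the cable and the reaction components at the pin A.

ΣM about A: T·sin26°·18.7 − 1000·9.35 − 1650·6.4 − 1750·8.5 = 0 → T = 34785/(18.7·0.438371) = 4243.35 ≈ 4243 lb.
ΣF_x = 0: A_x − T·cos26° = 0 → A_x = 4243.35 × 0.898794 = 3814 lb.
ΣF_y = 0: A_y + T·sin26° − 1000 − 1650 − 1750 = 0 → A_y = 4400 − 4243.35 × 0.438371 = 2540 lb.

T = 4243 lb, A_x = 3814 lb, A_y = 2540 lb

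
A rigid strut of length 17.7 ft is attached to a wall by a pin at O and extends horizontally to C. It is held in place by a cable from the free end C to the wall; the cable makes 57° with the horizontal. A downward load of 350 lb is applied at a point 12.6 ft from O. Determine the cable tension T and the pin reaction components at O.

T = 297.1 lb, O_x = 161.8 lb, O_y = 100.8 lb

ΣM about O: T·sin57°·17.7 − 350·12.6 = 0 → T = 4410/(17.7·0.838671) = 297.08 ≈ 297.1 lb.
ΣF_x = 0: O_x − T·cos57° = 0 → O_x = 297.08 × 0.544639 = 161.8 lb.
ΣF_y = 0: O_y + T·sin57° − 350 = 0 → O_y = 350 − 297.08 × 0.838671 = 100.8 lb.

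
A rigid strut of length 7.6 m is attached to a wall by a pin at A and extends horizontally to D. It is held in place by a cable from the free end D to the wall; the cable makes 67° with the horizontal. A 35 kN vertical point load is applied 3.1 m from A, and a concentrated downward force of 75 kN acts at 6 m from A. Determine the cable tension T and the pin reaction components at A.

ΣM about A: T·sin67°·7.6 − 35·3.1 − 75·6 = 0 → T = 558.5/(7.6·0.920505) = 79.8332 ≈ 79.83 kN.
ΣF_x = 0: A_x − T·cos67° = 0 → A_x = 79.8332 × 0.390731 = 31.19 kN.
ΣF_y = 0: A_y + T·sin67° − 35 − 75 = 0 → A_y = 110 − 79.8332 × 0.920505 = 36.51 kN.

T = 79.83 kN, A_x = 31.19 kN, A_y = 36.51 kN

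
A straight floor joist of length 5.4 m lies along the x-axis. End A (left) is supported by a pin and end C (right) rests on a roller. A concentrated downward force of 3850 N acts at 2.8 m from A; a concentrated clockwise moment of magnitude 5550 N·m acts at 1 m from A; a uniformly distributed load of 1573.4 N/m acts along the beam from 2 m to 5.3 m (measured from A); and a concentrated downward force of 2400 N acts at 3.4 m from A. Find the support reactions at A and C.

A_x = 0, A_y = 3397 N, C_y = 8045 N

Resultant of the distributed load: 1573.4 × 3.3 = 5192.22 N at 3.65 m from A.
ΣM about A: C_y·5.4 − 3850·2.8 − 5550 − (1573.4·3.3)·3.65 − 2400·3.4 = 0 → C_y = 43441.603/5.4 = 8044.74 ≈ 8045 N.
ΣF_y = 0: A_y + 8044.74 − 3850 − 1573.4·3.3 − 2400 = 0 → A_y = 3397 N.
ΣF_x = 0: no horizontal applied forces, so A_x = 0.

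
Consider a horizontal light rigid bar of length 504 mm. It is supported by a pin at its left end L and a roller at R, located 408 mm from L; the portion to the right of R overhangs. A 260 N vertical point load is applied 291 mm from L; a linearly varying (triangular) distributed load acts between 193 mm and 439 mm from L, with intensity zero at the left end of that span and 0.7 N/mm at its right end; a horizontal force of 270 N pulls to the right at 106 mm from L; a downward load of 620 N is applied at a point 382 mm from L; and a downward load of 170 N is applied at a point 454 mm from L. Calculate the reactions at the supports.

Resultant of the triangular load: ½ × 0.7 × 246 = 86.1 N, acting at 357 mm from L (one-third of the span from the peak).
Taking moments about L: R_y·408 − 260·291 − (½·0.7·246)·357 − 620·382 − 170·454 = 0 → R_y = 420417.7/408 = 1030.44 ≈ 1030 N.
ΣF_y = 0: L_y + 1030.44 − 260 − ½·0.7·246 − 620 − 170 = 0 → L_y = 105.7 N.
ΣF_x = 0: L_x + 270 = 0 → L_x = -270.0 N.

L_x = -270.0 N, L_y = 105.7 N, R_y = 1030 N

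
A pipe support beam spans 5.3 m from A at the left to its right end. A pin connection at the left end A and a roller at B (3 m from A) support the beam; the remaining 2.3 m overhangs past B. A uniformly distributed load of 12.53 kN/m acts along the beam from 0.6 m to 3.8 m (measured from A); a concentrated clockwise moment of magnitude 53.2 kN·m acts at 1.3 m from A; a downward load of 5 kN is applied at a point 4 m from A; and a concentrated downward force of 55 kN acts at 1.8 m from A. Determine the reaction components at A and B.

A_x = 0, A_y = 13.29 kN, B_y = 86.80 kN

Resultant of the distributed load: 12.53 × 3.2 = 40.096 kN at 2.2 m from A.
Taking moments about A: B_y·3 − (12.53·3.2)·2.2 − 53.2 − 5·4 − 55·1.8 = 0 → B_y = 260.4112/3 = 86.8037 ≈ 86.80 kN.
ΣF_y = 0: A_y + 86.8037 − 12.53·3.2 − 5 − 55 = 0 → A_y = 13.29 kN.
ΣF_x = 0: no horizontal applied forces, so A_x = 0.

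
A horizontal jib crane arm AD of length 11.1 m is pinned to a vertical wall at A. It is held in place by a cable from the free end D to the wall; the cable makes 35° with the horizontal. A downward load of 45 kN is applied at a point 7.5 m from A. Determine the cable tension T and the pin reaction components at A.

ΣM about A: T·sin35°·11.1 − 45·7.5 = 0 → T = 337.5/(11.1·0.573576) = 53.0102 ≈ 53.01 kN.
ΣF_x = 0: A_x − T·cos35° = 0 → A_x = 53.0102 × 0.819152 = 43.42 kN.
ΣF_y = 0: A_y + T·sin35° − 45 = 0 → A_y = 45 − 53.0102 × 0.573576 = 14.59 kN.

T = 53.01 kN, A_x = 43.42 kN, A_y = 14.59 kN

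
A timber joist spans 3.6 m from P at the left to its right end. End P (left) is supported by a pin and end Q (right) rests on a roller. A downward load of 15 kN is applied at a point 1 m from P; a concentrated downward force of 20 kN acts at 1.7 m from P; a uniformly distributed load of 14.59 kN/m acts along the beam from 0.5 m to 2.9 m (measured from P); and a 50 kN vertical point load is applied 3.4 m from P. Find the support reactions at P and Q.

Resultant of the distributed load: 14.59 × 2.4 = 35.016 kN at 1.7 m from P.
Taking moments about P: Q_y·3.6 − 15·1 − 20·1.7 − (14.59·2.4)·1.7 − 50·3.4 = 0 → Q_y = 278.5272/3.6 = 77.3687 ≈ 77.37 kN.
ΣF_y = 0: P_y + 77.3687 − 15 − 20 − 14.59·2.4 − 50 = 0 → P_y = 42.65 kN.
ΣF_x = 0: no horizontal applied forces, so P_x = 0.

P_x = 0, P_y = 42.65 kN, Q_y = 77.37 kN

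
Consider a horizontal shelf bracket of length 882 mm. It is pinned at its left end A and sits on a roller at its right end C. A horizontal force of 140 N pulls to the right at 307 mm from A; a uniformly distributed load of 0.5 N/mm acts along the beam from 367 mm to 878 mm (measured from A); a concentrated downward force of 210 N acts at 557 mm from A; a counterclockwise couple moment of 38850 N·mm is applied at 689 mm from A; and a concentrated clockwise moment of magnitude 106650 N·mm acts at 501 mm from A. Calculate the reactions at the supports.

A_x = -140.0 N, A_y = 75.68 N, C_y = 389.8 N

Resultant of the distributed load: 0.5 × 511 = 255.5 N at 622.5 mm from A.
Taking moments about A: C_y·882 − (0.5·511)·622.5 − 210·557 + 38850 − 106650 = 0 → C_y = 343818.75/882 = 389.817 ≈ 389.8 N.
ΣF_y = 0: A_y + 389.817 − 0.5·511 − 210 = 0 → A_y = 75.68 N.
ΣF_x = 0: A_x + 140 = 0 → A_x = -140.0 N.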